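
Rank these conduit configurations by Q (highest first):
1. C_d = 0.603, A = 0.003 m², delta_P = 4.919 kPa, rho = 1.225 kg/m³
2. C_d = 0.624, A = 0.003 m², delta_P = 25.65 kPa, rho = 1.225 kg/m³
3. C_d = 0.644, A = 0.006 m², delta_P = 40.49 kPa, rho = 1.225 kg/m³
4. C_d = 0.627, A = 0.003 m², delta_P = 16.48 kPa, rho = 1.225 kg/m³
Case 1: Q = 162.1 L/s
Case 2: Q = 383.1 L/s
Case 3: Q = 993.5 L/s
Case 4: Q = 308.5 L/s
Ranking (highest first): 3, 2, 4, 1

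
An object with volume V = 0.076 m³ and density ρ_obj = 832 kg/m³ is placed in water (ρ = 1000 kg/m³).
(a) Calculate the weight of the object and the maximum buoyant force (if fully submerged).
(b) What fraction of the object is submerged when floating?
(a) W=rho_obj*g*V=832*9.81*0.076=620.3 N; F_B(max)=rho*g*V=1000*9.81*0.076=745.6 N
(b) Floating fraction=rho_obj/rho=832/1000=0.832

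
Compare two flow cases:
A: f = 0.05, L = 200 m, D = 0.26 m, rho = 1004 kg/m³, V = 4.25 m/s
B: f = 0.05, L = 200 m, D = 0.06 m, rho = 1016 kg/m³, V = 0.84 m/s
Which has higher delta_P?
delta_P(A) = 348.7 kPa, delta_P(B) = 59.74 kPa. Answer: A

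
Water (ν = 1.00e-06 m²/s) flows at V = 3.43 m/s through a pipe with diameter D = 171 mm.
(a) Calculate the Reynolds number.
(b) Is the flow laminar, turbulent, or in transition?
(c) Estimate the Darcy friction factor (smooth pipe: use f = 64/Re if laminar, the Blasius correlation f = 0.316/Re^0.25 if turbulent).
(a) Re = V·D/ν = 3.43·0.171/1.00e-06 = 586530
(b) Flow regime: turbulent (Re > 4000)
(c) Friction factor: f = 0.316/Re^0.25 = 0.316/586530^0.25 = 0.01142 (Blasius is strictly valid for Re ≲ 1e5; used here as the smooth-pipe estimate the problem specifies)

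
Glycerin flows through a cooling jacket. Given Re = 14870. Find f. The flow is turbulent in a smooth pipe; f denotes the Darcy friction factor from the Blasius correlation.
Formula: f = \frac{0.316}{Re^{0.25}}
f = 0.316/14870^0.25 = 0.02862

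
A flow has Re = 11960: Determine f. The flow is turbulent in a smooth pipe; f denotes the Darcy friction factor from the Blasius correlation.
Formula: f = \frac{0.316}{Re^{0.25}}
f = 0.316/11960^0.25 = 0.03022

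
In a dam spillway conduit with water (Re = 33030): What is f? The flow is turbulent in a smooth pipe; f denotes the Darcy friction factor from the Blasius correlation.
Formula: f = \frac{0.316}{Re^{0.25}}
f = 0.316/33030^0.25 = 0.02344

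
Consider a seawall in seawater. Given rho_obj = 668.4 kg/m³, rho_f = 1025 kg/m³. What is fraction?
Formula: f_{sub} = \frac{\rho_{obj}}{\rho_f}
fraction = 668.4/1025 = 0.6521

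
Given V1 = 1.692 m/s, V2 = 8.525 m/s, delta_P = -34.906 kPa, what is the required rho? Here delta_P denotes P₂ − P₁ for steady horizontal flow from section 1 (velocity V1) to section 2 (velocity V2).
Formula: \Delta P = \frac{1}{2} \rho (V_1^2 - V_2^2)
Substituting knowns: -34.906 = 0.5·rho·(1.692² − 8.525²)/1000
Solving for rho: rho = 2·(-34.906·1000)/(1.692² − 8.525²) = 1000 kg/m³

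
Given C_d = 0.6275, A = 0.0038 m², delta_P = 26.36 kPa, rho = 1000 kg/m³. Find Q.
Formula: Q = C_d A \sqrt{\frac{2 \Delta P}{\rho}}
Q = 0.6275·0.0038·√(2·(26.36·1000)/1000)·1000 = 17.31 L/s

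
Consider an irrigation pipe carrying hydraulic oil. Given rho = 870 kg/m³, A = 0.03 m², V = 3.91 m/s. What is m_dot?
Formula: \dot{m} = \rho A V
m_dot = 870·0.03·3.91 = 102.1 kg/s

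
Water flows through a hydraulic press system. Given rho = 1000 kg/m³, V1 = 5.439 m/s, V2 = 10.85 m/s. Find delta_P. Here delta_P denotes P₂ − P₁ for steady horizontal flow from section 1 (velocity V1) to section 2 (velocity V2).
Formula: \Delta P = \frac{1}{2} \rho (V_1^2 - V_2^2)
delta_P = 0.5·1000·(5.439² − 10.85²)/1000 = -44.07 kPa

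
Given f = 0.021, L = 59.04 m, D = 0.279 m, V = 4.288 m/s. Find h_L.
Formula: h_L = f \frac{L}{D} \frac{V^2}{2g}
h_L = 0.021·(59.04/0.279)·4.288²/(2·9.81) = 4.165 m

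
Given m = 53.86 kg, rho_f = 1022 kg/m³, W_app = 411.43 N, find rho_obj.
Formula: W_{app} = mg\left(1 - \frac{\rho_f}{\rho_{obj}}\right)
Substituting knowns: 411.43 = 53.86·9.81·(1 − 1022/rho_obj)
Solving for rho_obj: rho_obj = 1022/(1 − 411.43/(53.86·9.81)) = 4618 kg/m³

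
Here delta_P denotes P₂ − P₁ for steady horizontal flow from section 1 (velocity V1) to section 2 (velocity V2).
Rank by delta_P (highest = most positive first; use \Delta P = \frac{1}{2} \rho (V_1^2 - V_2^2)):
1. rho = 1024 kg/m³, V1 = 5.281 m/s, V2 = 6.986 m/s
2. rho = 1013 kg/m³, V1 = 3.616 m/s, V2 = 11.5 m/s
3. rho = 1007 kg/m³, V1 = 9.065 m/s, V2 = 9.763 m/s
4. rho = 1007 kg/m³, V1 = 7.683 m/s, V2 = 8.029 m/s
Case 1: delta_P = -10.71 kPa
Case 2: delta_P = -60.36 kPa
Case 3: delta_P = -6.617 kPa
Case 4: delta_P = -2.737 kPa
Ranking (highest first): 4, 3, 1, 2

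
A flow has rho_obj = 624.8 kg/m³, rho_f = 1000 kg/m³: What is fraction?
Formula: f_{sub} = \frac{\rho_{obj}}{\rho_f}
fraction = 624.8/1000 = 0.6248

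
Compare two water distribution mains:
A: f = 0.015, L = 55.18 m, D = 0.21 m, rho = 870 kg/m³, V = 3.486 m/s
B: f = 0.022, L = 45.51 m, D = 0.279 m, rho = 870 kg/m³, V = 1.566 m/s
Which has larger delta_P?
delta_P(A) = 20.84 kPa, delta_P(B) = 3.828 kPa. Answer: A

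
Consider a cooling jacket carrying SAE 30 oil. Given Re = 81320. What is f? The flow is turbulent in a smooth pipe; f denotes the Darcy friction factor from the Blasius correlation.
Formula: f = \frac{0.316}{Re^{0.25}}
f = 0.316/81320^0.25 = 0.01871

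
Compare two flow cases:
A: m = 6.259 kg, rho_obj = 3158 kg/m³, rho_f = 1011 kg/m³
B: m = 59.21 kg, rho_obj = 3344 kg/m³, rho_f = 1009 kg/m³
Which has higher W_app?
W_app(A) = 41.74 N, W_app(B) = 405.6 N. Answer: B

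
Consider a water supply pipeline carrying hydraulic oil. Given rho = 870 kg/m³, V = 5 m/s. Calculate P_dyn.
Formula: P_{dyn} = \frac{1}{2} \rho V^2
P_dyn = 0.5·870·5²/1000 = 10.88 kPa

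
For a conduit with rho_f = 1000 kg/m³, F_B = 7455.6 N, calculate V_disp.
Formula: F_B = \rho_f g V_{disp}
Substituting knowns: 7455.6 = 1000·9.81·V_disp
Solving for V_disp: V_disp = 7455.6/(1000·9.81) = 0.76 m³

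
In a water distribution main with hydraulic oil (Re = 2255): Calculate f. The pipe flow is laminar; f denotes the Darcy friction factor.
Formula: f = \frac{64}{Re}
f = 64/2255 = 0.02838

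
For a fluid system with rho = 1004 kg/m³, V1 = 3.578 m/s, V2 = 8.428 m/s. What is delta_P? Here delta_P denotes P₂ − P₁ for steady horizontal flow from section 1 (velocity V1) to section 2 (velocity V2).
Formula: \Delta P = \frac{1}{2} \rho (V_1^2 - V_2^2)
delta_P = 0.5·1004·(3.578² − 8.428²)/1000 = -29.23 kPa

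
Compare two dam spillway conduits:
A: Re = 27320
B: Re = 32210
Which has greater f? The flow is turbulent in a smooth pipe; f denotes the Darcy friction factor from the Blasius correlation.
f(A) = 0.02458, f(B) = 0.02359. Answer: A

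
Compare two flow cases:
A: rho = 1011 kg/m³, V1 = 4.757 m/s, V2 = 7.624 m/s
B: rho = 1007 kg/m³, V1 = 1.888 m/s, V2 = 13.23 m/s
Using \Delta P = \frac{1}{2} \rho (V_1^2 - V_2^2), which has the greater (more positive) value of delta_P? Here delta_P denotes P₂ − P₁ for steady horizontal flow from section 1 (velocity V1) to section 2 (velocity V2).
delta_P(A) = -17.94 kPa, delta_P(B) = -86.33 kPa. Answer: A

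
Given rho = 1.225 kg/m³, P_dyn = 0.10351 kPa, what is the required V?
Formula: P_{dyn} = \frac{1}{2} \rho V^2
Substituting knowns: 0.10351 = 0.5·1.225·V²/1000
Solving for V: V = √(2·(0.10351·1000)/1.225) = 13 m/s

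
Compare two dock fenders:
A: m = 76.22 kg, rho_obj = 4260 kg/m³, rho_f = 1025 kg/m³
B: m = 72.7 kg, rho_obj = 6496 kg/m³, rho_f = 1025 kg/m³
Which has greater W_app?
W_app(A) = 567.8 N, W_app(B) = 600.7 N. Answer: B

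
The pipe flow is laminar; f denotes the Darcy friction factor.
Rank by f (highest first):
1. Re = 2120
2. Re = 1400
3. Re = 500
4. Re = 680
Case 1: f = 0.03019
Case 2: f = 0.04571
Case 3: f = 0.128
Case 4: f = 0.09412
Ranking (highest first): 3, 4, 2, 1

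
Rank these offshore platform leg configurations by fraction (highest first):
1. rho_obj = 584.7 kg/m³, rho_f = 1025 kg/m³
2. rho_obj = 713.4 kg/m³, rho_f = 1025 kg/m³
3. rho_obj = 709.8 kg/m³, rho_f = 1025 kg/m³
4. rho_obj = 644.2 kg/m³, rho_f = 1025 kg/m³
Case 1: fraction = 0.5704
Case 2: fraction = 0.696
Case 3: fraction = 0.6925
Case 4: fraction = 0.6285
Ranking (highest first): 2, 3, 4, 1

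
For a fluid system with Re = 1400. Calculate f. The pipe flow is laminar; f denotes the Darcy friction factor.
Formula: f = \frac{64}{Re}
f = 64/1400 = 0.04571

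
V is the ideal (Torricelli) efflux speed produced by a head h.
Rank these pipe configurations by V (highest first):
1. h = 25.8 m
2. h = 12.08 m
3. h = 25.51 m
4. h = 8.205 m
Case 1: V = 22.5 m/s
Case 2: V = 15.4 m/s
Case 3: V = 22.37 m/s
Case 4: V = 12.69 m/s
Ranking (highest first): 1, 3, 2, 4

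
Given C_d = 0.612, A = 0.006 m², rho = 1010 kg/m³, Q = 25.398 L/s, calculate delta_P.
Formula: Q = C_d A \sqrt{\frac{2 \Delta P}{\rho}}
Substituting knowns: 25.398 = 0.612·0.006·√(2·(delta_P·1000)/1010)·1000
Solving for delta_P: delta_P = ((25.398/1000)/(0.612·0.006))²·1010/2/1000 = 24.16 kPa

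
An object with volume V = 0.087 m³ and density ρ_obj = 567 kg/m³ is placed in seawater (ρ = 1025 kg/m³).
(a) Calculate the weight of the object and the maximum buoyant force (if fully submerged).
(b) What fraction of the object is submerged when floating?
(a) W=rho_obj*g*V=567*9.81*0.087=483.9 N; F_B(max)=rho*g*V=1025*9.81*0.087=874.8 N
(b) Floating fraction=rho_obj/rho=567/1025=0.553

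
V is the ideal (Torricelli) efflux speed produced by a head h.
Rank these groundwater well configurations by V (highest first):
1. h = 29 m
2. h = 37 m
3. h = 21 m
Case 1: V = 23.85 m/s
Case 2: V = 26.94 m/s
Case 3: V = 20.3 m/s
Ranking (highest first): 2, 1, 3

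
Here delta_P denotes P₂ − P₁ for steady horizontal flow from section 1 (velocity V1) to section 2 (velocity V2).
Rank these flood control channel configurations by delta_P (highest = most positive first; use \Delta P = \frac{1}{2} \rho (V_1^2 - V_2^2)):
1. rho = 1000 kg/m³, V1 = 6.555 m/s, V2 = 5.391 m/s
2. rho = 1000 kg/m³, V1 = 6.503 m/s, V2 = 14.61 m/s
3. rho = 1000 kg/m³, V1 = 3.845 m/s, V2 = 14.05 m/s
Case 1: delta_P = 6.953 kPa
Case 2: delta_P = -85.58 kPa
Case 3: delta_P = -91.31 kPa
Ranking (highest first): 1, 2, 3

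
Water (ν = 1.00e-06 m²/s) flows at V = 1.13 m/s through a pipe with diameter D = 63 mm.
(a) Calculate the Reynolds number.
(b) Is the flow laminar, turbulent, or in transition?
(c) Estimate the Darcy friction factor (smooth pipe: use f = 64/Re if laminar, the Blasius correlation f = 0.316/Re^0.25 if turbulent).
(a) Re = V·D/ν = 1.13·0.063/1.00e-06 = 71190
(b) Flow regime: turbulent (Re > 4000)
(c) Friction factor: f = 0.316/Re^0.25 = 0.316/71190^0.25 = 0.01935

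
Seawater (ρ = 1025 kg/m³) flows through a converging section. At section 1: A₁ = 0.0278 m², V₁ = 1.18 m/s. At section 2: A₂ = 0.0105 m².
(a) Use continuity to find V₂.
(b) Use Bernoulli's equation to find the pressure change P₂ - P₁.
(a) Continuity: A₁V₁=A₂V₂ -> V₂=A₁V₁/A₂=0.0278*1.18/0.0105=3.12 m/s
(b) Bernoulli: P₂-P₁=0.5*rho*(V₁^2-V₂^2)/1000=0.5*1025*(1.18^2-3.12^2)/1000=-4.275 kPa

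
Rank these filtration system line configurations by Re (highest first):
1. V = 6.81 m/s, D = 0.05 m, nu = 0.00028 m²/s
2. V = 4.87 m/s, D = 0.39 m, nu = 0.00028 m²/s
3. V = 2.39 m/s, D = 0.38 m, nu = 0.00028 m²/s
Case 1: Re = 1216
Case 2: Re = 6783
Case 3: Re = 3244
Ranking (highest first): 2, 3, 1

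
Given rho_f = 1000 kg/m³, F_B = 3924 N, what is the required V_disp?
Formula: F_B = \rho_f g V_{disp}
Substituting knowns: 3924 = 1000·9.81·V_disp
Solving for V_disp: V_disp = 3924/(1000·9.81) = 0.4 m³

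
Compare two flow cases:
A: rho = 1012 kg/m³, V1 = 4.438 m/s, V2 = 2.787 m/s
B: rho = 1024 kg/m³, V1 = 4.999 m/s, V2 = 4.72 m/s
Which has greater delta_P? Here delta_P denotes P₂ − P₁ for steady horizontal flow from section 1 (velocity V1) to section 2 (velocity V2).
delta_P(A) = 6.036 kPa, delta_P(B) = 1.388 kPa. Answer: A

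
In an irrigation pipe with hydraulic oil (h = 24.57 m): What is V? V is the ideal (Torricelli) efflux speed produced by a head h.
Formula: V = \sqrt{2 g h}
V = √(2·9.81·24.57) = 21.96 m/s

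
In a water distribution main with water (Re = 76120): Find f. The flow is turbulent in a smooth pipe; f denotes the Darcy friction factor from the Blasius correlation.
Formula: f = \frac{0.316}{Re^{0.25}}
f = 0.316/76120^0.25 = 0.01902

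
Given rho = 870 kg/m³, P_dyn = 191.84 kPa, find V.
Formula: P_{dyn} = \frac{1}{2} \rho V^2
Substituting knowns: 191.84 = 0.5·870·V²/1000
Solving for V: V = √(2·(191.84·1000)/870) = 21 m/s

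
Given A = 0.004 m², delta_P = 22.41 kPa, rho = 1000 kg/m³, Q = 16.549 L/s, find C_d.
Formula: Q = C_d A \sqrt{\frac{2 \Delta P}{\rho}}
Substituting knowns: 16.549 = C_d·0.004·√(2·(22.41·1000)/1000)·1000
Solving for C_d: C_d = (16.549/1000)/(0.004·√(2·(22.41·1000)/1000)) = 0.618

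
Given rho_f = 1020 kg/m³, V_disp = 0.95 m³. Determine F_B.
Formula: F_B = \rho_f g V_{disp}
F_B = 1020·9.81·0.95 = 9506 N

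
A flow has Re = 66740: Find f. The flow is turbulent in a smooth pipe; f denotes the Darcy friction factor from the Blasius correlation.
Formula: f = \frac{0.316}{Re^{0.25}}
f = 0.316/66740^0.25 = 0.01966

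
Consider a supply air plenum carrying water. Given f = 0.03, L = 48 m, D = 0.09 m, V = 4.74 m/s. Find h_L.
Formula: h_L = f \frac{L}{D} \frac{V^2}{2g}
h_L = 0.03·(48/0.09)·4.74²/(2·9.81) = 18.32 m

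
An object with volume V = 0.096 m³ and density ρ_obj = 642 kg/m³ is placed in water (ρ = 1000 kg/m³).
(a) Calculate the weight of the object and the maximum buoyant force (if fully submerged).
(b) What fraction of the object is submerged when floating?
(a) W=rho_obj*g*V=642*9.81*0.096=604.6 N; F_B(max)=rho*g*V=1000*9.81*0.096=941.8 N
(b) Floating fraction=rho_obj/rho=642/1000=0.642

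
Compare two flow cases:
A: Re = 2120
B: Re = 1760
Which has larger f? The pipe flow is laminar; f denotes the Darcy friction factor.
f(A) = 0.03019, f(B) = 0.03636. Answer: B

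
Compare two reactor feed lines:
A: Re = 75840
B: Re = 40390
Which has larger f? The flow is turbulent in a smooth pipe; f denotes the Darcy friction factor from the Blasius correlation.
f(A) = 0.01904, f(B) = 0.02229. Answer: B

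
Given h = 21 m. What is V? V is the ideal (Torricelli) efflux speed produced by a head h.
Formula: V = \sqrt{2 g h}
V = √(2·9.81·21) = 20.3 m/s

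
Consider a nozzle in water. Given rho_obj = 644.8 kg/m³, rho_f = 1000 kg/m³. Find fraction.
Formula: f_{sub} = \frac{\rho_{obj}}{\rho_f}
fraction = 644.8/1000 = 0.6448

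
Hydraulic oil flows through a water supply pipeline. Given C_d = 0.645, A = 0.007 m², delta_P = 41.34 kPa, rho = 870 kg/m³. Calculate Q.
Formula: Q = C_d A \sqrt{\frac{2 \Delta P}{\rho}}
Q = 0.645·0.007·√(2·(41.34·1000)/870)·1000 = 44.01 L/s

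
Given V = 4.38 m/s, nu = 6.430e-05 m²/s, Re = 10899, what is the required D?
Formula: Re = \frac{V D}{\nu}
Substituting knowns: 10899 = 4.38·D/6.430e-05
Solving for D: D = 10899·6.430e-05/4.38 = 0.16 m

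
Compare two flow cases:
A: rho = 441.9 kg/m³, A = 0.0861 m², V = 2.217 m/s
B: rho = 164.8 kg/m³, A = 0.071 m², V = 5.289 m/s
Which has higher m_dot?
m_dot(A) = 84.35 kg/s, m_dot(B) = 61.89 kg/s. Answer: A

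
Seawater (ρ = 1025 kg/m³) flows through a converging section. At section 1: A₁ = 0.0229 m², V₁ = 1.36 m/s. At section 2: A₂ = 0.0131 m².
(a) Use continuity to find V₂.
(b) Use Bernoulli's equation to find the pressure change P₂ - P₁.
(a) Continuity: A₁V₁=A₂V₂ -> V₂=A₁V₁/A₂=0.0229*1.36/0.0131=2.38 m/s
(b) Bernoulli: P₂-P₁=0.5*rho*(V₁^2-V₂^2)/1000=0.5*1025*(1.36^2-2.38^2)/1000=-1.955 kPa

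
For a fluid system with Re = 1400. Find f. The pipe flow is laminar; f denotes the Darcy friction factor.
Formula: f = \frac{64}{Re}
f = 64/1400 = 0.04571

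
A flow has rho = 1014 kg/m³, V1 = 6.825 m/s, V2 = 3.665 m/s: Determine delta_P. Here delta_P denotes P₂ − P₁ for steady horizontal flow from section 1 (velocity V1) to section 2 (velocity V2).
Formula: \Delta P = \frac{1}{2} \rho (V_1^2 - V_2^2)
delta_P = 0.5·1014·(6.825² − 3.665²)/1000 = 16.81 kPa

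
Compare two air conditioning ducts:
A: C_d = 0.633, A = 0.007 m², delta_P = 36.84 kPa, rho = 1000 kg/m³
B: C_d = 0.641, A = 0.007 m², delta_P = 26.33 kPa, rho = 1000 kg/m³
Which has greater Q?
Q(A) = 38.03 L/s, Q(B) = 32.56 L/s. Answer: A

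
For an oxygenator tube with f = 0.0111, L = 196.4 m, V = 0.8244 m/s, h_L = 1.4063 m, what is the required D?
Formula: h_L = f \frac{L}{D} \frac{V^2}{2g}
Substituting knowns: 1.4063 = 0.0111·(196.4/D)·0.8244²/(2·9.81)
Solving for D: D = 0.0111·196.4·0.8244²/(2·9.81·1.4063) = 0.0537 m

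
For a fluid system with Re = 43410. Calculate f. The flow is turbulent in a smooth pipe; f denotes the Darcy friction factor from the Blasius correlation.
Formula: f = \frac{0.316}{Re^{0.25}}
f = 0.316/43410^0.25 = 0.02189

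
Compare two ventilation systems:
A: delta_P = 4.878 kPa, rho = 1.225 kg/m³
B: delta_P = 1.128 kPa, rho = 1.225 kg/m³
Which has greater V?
V(A) = 89.24 m/s, V(B) = 42.91 m/s. Answer: A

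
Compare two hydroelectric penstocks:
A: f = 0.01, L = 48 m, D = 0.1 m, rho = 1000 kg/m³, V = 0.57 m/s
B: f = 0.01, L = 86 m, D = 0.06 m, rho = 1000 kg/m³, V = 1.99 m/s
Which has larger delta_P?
delta_P(A) = 0.7798 kPa, delta_P(B) = 28.38 kPa. Answer: B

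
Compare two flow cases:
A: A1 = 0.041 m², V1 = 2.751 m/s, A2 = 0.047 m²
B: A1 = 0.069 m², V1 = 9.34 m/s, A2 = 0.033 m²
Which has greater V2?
V2(A) = 2.4 m/s, V2(B) = 19.53 m/s. Answer: B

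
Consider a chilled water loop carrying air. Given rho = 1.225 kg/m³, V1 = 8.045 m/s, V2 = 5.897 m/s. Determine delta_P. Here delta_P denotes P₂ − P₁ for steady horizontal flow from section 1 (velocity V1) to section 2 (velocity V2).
Formula: \Delta P = \frac{1}{2} \rho (V_1^2 - V_2^2)
delta_P = 0.5·1.225·(8.045² − 5.897²)/1000 = 0.01834 kPa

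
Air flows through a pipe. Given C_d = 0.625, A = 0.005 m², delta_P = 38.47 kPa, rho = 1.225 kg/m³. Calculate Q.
Formula: Q = C_d A \sqrt{\frac{2 \Delta P}{\rho}}
Q = 0.625·0.005·√(2·(38.47·1000)/1.225)·1000 = 783.2 L/s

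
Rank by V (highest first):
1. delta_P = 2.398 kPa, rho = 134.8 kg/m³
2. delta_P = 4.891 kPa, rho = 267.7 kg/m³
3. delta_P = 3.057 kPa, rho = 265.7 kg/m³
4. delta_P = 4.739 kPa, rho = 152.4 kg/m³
Case 1: V = 5.965 m/s
Case 2: V = 6.045 m/s
Case 3: V = 4.797 m/s
Case 4: V = 7.886 m/s
Ranking (highest first): 4, 2, 1, 3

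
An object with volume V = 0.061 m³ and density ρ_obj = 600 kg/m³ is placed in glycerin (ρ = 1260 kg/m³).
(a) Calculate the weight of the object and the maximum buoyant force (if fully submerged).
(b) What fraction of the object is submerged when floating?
(a) W=rho_obj*g*V=600*9.81*0.061=359.0 N; F_B(max)=rho*g*V=1260*9.81*0.061=754.0 N
(b) Floating fraction=rho_obj/rho=600/1260=0.476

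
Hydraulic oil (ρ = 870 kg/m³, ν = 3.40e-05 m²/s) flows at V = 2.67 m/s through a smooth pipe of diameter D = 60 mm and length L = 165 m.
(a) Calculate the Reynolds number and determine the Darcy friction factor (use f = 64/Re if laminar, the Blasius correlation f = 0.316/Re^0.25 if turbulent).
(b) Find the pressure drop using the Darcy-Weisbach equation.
(a) Re = V·D/ν = 2.67·0.06/3.40e-05 = 4711.8 → turbulent (Re > 4000); f = 0.316/Re^0.25 = 0.316/4711.8^0.25 = 0.038141
(b) Darcy-Weisbach: ΔP = f·(L/D)·½ρV²/1000 = 0.038141·(165/0.060)·½·870·2.67²/1000 = 325.3 kPa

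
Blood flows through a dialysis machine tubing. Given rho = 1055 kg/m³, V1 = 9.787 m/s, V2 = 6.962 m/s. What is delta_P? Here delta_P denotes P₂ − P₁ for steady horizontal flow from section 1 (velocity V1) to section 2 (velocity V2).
Formula: \Delta P = \frac{1}{2} \rho (V_1^2 - V_2^2)
delta_P = 0.5·1055·(9.787² − 6.962²)/1000 = 24.96 kPa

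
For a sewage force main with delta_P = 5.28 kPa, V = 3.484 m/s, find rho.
Formula: V = \sqrt{\frac{2 \Delta P}{\rho}}
Substituting knowns: 3.484 = √(2·(5.28·1000)/rho)
Solving for rho: rho = 2·(5.28·1000)/3.484² = 870 kg/m³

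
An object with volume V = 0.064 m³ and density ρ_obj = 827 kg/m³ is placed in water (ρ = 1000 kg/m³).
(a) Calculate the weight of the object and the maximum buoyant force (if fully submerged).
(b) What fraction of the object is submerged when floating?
(a) W=rho_obj*g*V=827*9.81*0.064=519.2 N; F_B(max)=rho*g*V=1000*9.81*0.064=627.8 N
(b) Floating fraction=rho_obj/rho=827/1000=0.827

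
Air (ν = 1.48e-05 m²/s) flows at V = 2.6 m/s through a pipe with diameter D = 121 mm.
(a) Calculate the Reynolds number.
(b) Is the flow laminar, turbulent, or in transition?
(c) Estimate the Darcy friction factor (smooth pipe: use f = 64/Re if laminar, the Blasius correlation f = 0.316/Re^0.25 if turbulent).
(a) Re = V·D/ν = 2.6·0.121/1.48e-05 = 21257
(b) Flow regime: turbulent (Re > 4000)
(c) Friction factor: f = 0.316/Re^0.25 = 0.316/21257^0.25 = 0.02617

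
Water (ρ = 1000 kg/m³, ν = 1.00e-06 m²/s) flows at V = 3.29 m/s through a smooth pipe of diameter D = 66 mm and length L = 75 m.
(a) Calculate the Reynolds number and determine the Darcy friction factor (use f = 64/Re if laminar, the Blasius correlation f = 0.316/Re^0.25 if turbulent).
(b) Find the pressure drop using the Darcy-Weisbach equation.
(a) Re = V·D/ν = 3.29·0.066/1.00e-06 = 217140 → turbulent (Re > 4000); f = 0.316/Re^0.25 = 0.316/217140^0.25 = 0.014639 (Blasius is strictly valid for Re ≲ 1e5; used here as the smooth-pipe estimate the problem specifies)
(b) Darcy-Weisbach: ΔP = f·(L/D)·½ρV²/1000 = 0.014639·(75/0.066)·½·1000·3.29²/1000 = 90.03 kPa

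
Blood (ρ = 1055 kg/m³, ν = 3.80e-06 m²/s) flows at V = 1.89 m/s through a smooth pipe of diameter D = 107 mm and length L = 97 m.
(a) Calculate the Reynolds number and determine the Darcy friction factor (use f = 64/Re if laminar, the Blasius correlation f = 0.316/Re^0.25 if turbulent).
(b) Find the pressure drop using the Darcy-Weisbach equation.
(a) Re = V·D/ν = 1.89·0.107/3.80e-06 = 53218 → turbulent (Re > 4000); f = 0.316/Re^0.25 = 0.316/53218^0.25 = 0.020805
(b) Darcy-Weisbach: ΔP = f·(L/D)·½ρV²/1000 = 0.020805·(97/0.107)·½·1055·1.89²/1000 = 35.54 kPa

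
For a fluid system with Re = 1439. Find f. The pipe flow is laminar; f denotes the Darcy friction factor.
Formula: f = \frac{64}{Re}
f = 64/1439 = 0.04448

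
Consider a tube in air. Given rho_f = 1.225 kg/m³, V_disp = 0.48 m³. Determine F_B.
Formula: F_B = \rho_f g V_{disp}
F_B = 1.225·9.81·0.48 = 5.768 N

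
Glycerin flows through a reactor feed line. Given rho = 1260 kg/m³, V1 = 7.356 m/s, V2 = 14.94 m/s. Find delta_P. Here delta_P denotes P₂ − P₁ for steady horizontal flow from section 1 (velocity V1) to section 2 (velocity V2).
Formula: \Delta P = \frac{1}{2} \rho (V_1^2 - V_2^2)
delta_P = 0.5·1260·(7.356² − 14.94²)/1000 = -106.5 kPa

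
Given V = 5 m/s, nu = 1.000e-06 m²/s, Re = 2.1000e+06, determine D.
Formula: Re = \frac{V D}{\nu}
Substituting knowns: 2.1000e+06 = 5·D/1.000e-06
Solving for D: D = 2.1000e+06·1.000e-06/5 = 0.42 m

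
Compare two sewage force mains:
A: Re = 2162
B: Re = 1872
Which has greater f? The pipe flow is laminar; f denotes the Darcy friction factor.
f(A) = 0.0296, f(B) = 0.03419. Answer: B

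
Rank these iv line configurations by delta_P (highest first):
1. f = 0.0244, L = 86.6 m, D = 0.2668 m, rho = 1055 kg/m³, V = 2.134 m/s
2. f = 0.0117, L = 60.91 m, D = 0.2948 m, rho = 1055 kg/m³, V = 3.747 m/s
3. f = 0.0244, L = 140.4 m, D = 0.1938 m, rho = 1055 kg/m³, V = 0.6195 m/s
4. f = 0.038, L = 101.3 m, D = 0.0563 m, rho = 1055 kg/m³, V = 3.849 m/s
Case 1: delta_P = 19.03 kPa
Case 2: delta_P = 17.9 kPa
Case 3: delta_P = 3.579 kPa
Case 4: delta_P = 534.3 kPa
Ranking (highest first): 4, 1, 2, 3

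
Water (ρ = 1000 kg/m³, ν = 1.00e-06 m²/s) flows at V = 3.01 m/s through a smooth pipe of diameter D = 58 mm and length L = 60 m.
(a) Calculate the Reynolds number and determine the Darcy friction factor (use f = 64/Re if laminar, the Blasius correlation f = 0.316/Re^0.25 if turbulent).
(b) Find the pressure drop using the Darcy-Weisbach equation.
(a) Re = V·D/ν = 3.01·0.058/1.00e-06 = 174580 → turbulent (Re > 4000); f = 0.316/Re^0.25 = 0.316/174580^0.25 = 0.015459 (Blasius is strictly valid for Re ≲ 1e5; used here as the smooth-pipe estimate the problem specifies)
(b) Darcy-Weisbach: ΔP = f·(L/D)·½ρV²/1000 = 0.015459·(60/0.058)·½·1000·3.01²/1000 = 72.44 kPa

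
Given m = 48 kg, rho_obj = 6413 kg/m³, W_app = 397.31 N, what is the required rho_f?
Formula: W_{app} = mg\left(1 - \frac{\rho_f}{\rho_{obj}}\right)
Substituting knowns: 397.31 = 48·9.81·(1 − rho_f/6413)
Solving for rho_f: rho_f = 6413·(1 − 397.31/(48·9.81)) = 1002 kg/m³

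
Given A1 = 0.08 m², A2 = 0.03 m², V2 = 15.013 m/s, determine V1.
Formula: V_2 = \frac{A_1 V_1}{A_2}
Substituting knowns: 15.013 = 0.08·V1/0.03
Solving for V1: V1 = 15.013·0.03/0.08 = 5.63 m/s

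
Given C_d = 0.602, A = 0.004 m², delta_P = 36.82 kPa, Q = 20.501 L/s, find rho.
Formula: Q = C_d A \sqrt{\frac{2 \Delta P}{\rho}}
Substituting knowns: 20.501 = 0.602·0.004·√(2·(36.82·1000)/rho)·1000
Solving for rho: rho = 2·(36.82·1000)/((20.501/1000)/(0.602·0.004))² = 1016 kg/m³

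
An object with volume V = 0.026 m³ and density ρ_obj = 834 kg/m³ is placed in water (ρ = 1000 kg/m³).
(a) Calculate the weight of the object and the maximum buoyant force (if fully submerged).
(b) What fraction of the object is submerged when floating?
(a) W=rho_obj*g*V=834*9.81*0.026=212.7 N; F_B(max)=rho*g*V=1000*9.81*0.026=255.1 N
(b) Floating fraction=rho_obj/rho=834/1000=0.834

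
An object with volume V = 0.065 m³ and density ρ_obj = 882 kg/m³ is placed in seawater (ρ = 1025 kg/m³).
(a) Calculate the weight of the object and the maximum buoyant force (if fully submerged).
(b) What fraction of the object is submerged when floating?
(a) W=rho_obj*g*V=882*9.81*0.065=562.4 N; F_B(max)=rho*g*V=1025*9.81*0.065=653.6 N
(b) Floating fraction=rho_obj/rho=882/1025=0.860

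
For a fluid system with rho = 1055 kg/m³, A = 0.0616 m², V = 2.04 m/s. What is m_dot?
Formula: \dot{m} = \rho A V
m_dot = 1055·0.0616·2.04 = 132.6 kg/s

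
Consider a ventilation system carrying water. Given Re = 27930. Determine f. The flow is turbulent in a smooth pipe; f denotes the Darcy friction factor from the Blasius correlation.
Formula: f = \frac{0.316}{Re^{0.25}}
f = 0.316/27930^0.25 = 0.02444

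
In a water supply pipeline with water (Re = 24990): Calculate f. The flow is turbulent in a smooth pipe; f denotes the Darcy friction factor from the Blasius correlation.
Formula: f = \frac{0.316}{Re^{0.25}}
f = 0.316/24990^0.25 = 0.02513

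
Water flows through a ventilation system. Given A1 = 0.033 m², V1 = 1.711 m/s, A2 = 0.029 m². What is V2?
Formula: V_2 = \frac{A_1 V_1}{A_2}
V2 = 0.033·1.711/0.029 = 1.947 m/s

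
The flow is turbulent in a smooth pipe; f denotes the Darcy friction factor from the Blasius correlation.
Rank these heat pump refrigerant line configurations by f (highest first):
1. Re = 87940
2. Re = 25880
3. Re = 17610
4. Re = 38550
Case 1: f = 0.01835
Case 2: f = 0.02491
Case 3: f = 0.02743
Case 4: f = 0.02255
Ranking (highest first): 3, 2, 4, 1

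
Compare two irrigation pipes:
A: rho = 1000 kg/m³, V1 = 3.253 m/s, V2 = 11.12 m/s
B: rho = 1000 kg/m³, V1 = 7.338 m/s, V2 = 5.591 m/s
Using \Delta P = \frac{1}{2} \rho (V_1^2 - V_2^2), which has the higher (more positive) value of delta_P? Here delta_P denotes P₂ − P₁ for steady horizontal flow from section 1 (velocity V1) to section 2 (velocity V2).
delta_P(A) = -56.54 kPa, delta_P(B) = 11.29 kPa. Answer: B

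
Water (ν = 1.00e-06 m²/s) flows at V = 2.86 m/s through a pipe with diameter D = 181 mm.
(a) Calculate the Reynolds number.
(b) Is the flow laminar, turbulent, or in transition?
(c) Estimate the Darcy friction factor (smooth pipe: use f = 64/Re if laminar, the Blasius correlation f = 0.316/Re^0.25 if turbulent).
(a) Re = V·D/ν = 2.86·0.181/1.00e-06 = 517660
(b) Flow regime: turbulent (Re > 4000)
(c) Friction factor: f = 0.316/Re^0.25 = 0.316/517660^0.25 = 0.01178 (Blasius is strictly valid for Re ≲ 1e5; used here as the smooth-pipe estimate the problem specifies)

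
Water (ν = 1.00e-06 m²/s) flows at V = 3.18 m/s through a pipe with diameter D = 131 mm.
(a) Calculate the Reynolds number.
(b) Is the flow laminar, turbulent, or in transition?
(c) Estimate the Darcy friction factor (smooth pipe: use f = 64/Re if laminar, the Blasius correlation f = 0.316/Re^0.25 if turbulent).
(a) Re = V·D/ν = 3.18·0.131/1.00e-06 = 416580
(b) Flow regime: turbulent (Re > 4000)
(c) Friction factor: f = 0.316/Re^0.25 = 0.316/416580^0.25 = 0.01244 (Blasius is strictly valid for Re ≲ 1e5; used here as the smooth-pipe estimate the problem specifies)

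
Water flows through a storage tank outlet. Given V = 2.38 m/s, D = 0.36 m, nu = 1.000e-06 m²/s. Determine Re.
Formula: Re = \frac{V D}{\nu}
Re = 2.38·0.36/1.000e-06 = 856800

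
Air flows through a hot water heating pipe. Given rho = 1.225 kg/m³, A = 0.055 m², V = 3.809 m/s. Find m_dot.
Formula: \dot{m} = \rho A V
m_dot = 1.225·0.055·3.809 = 0.2566 kg/s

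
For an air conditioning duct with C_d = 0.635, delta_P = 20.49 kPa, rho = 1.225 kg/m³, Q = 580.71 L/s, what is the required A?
Formula: Q = C_d A \sqrt{\frac{2 \Delta P}{\rho}}
Substituting knowns: 580.71 = 0.635·A·√(2·(20.49·1000)/1.225)·1000
Solving for A: A = (580.71/1000)/(0.635·√(2·(20.49·1000)/1.225)) = 0.005 m²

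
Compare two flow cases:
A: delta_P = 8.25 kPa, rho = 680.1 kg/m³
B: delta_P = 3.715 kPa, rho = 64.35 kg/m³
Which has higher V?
V(A) = 4.926 m/s, V(B) = 10.75 m/s. Answer: B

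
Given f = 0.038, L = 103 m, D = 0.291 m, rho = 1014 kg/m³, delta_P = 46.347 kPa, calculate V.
Formula: \Delta P = f \frac{L}{D} \frac{\rho V^2}{2}
Substituting knowns: 46.347 = 0.038·(103/0.291)·0.5·1014·V²/1000
Solving for V: V = √((46.347·1000)/(0.038·(103/0.291)·0.5·1014)) = 2.607 m/s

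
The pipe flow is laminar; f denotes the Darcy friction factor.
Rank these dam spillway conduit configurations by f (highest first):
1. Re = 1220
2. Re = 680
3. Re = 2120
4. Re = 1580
Case 1: f = 0.05246
Case 2: f = 0.09412
Case 3: f = 0.03019
Case 4: f = 0.04051
Ranking (highest first): 2, 1, 4, 3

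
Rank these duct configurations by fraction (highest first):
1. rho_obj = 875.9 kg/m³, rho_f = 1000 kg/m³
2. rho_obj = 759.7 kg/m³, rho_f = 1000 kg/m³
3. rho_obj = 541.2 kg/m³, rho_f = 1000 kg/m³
Case 1: fraction = 0.8759
Case 2: fraction = 0.7597
Case 3: fraction = 0.5412
Ranking (highest first): 1, 2, 3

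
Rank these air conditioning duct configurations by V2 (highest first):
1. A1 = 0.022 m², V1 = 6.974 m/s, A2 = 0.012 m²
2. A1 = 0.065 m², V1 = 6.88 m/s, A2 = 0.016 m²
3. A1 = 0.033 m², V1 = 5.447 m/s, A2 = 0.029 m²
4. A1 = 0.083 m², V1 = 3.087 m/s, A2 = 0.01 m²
Case 1: V2 = 12.79 m/s
Case 2: V2 = 27.95 m/s
Case 3: V2 = 6.198 m/s
Case 4: V2 = 25.62 m/s
Ranking (highest first): 2, 4, 1, 3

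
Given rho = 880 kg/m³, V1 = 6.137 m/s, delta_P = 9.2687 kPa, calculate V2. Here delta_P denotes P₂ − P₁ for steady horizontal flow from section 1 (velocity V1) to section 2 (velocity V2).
Formula: \Delta P = \frac{1}{2} \rho (V_1^2 - V_2^2)
Substituting knowns: 9.2687 = 0.5·880·(6.137² − V2²)/1000
Solving for V2: V2 = √(6.137² − 2·(9.2687·1000)/880) = 4.074 m/s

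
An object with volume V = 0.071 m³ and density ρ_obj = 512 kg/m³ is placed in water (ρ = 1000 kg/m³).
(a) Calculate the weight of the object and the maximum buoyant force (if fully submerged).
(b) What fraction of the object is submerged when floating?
(a) W=rho_obj*g*V=512*9.81*0.071=356.6 N; F_B(max)=rho*g*V=1000*9.81*0.071=696.5 N
(b) Floating fraction=rho_obj/rho=512/1000=0.512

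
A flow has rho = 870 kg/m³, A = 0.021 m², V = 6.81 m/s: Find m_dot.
Formula: \dot{m} = \rho A V
m_dot = 870·0.021·6.81 = 124.4 kg/s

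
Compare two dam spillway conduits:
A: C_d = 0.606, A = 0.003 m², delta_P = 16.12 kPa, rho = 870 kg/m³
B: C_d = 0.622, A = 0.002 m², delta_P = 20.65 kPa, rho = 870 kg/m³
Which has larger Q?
Q(A) = 11.07 L/s, Q(B) = 8.571 L/s. Answer: A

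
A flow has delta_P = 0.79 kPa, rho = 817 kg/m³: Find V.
Formula: V = \sqrt{\frac{2 \Delta P}{\rho}}
V = √(2·(0.79·1000)/817) = 1.391 m/s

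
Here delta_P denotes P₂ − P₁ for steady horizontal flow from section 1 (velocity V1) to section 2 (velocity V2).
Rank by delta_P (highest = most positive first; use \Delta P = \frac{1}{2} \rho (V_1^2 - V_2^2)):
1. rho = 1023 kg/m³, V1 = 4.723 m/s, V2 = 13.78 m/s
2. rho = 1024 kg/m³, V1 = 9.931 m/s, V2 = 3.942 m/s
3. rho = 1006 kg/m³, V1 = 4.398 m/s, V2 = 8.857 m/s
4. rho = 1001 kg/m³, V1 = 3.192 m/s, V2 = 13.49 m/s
Case 1: delta_P = -85.72 kPa
Case 2: delta_P = 42.54 kPa
Case 3: delta_P = -29.73 kPa
Case 4: delta_P = -85.98 kPa
Ranking (highest first): 2, 3, 1, 4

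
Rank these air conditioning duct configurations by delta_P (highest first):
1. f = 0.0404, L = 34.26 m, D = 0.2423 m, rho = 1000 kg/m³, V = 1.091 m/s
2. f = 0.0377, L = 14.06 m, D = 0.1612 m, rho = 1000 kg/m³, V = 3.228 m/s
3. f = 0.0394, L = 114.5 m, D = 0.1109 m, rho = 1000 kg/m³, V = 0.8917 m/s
Case 1: delta_P = 3.4 kPa
Case 2: delta_P = 17.13 kPa
Case 3: delta_P = 16.17 kPa
Ranking (highest first): 2, 3, 1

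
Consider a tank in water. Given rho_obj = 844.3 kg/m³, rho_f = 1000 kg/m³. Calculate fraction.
Formula: f_{sub} = \frac{\rho_{obj}}{\rho_f}
fraction = 844.3/1000 = 0.8443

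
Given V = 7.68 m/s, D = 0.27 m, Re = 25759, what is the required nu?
Formula: Re = \frac{V D}{\nu}
Substituting knowns: 25759 = 7.68·0.27/nu
Solving for nu: nu = 7.68·0.27/25759 = 8.050e-05 m²/s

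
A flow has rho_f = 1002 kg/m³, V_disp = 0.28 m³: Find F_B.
Formula: F_B = \rho_f g V_{disp}
F_B = 1002·9.81·0.28 = 2752 N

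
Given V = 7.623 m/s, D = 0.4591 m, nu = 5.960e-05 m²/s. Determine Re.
Formula: Re = \frac{V D}{\nu}
Re = 7.623·0.4591/5.960e-05 = 58720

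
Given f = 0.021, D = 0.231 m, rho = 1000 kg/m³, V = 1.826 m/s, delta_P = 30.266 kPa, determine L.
Formula: \Delta P = f \frac{L}{D} \frac{\rho V^2}{2}
Substituting knowns: 30.266 = 0.021·(L/0.231)·0.5·1000·1.826²/1000
Solving for L: L = (30.266·1000)·0.231/(0.021·0.5·1000·1.826²) = 199.7 m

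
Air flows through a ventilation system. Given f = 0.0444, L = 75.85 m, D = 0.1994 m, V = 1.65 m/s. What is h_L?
Formula: h_L = f \frac{L}{D} \frac{V^2}{2g}
h_L = 0.0444·(75.85/0.1994)·1.65²/(2·9.81) = 2.344 m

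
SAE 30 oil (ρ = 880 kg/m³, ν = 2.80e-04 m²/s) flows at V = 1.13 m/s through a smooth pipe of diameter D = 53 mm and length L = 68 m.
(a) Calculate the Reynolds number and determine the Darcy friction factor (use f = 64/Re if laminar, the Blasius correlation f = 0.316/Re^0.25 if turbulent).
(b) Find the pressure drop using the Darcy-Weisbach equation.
(a) Re = V·D/ν = 1.13·0.053/2.80e-04 = 213.89 → laminar (Re < 2300); f = 64/Re = 64/213.89 = 0.29922
(b) Darcy-Weisbach: ΔP = f·(L/D)·½ρV²/1000 = 0.29922·(68/0.053)·½·880·1.13²/1000 = 215.7 kPa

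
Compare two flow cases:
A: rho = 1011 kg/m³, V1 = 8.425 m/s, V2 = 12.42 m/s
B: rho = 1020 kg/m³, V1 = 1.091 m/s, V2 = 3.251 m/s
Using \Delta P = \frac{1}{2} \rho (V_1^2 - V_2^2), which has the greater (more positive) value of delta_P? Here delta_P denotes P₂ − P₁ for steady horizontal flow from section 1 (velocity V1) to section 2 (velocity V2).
delta_P(A) = -42.1 kPa, delta_P(B) = -4.783 kPa. Answer: B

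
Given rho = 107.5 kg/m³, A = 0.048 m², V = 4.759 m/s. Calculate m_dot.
Formula: \dot{m} = \rho A V
m_dot = 107.5·0.048·4.759 = 24.56 kg/s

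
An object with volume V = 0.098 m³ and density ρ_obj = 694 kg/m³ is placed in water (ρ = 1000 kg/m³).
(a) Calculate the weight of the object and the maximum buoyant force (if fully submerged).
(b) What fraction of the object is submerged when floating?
(a) W=rho_obj*g*V=694*9.81*0.098=667.2 N; F_B(max)=rho*g*V=1000*9.81*0.098=961.4 N
(b) Floating fraction=rho_obj/rho=694/1000=0.694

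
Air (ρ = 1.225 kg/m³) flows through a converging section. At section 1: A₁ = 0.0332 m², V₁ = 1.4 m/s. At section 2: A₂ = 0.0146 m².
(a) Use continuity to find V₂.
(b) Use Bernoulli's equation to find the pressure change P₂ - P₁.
(a) Continuity: A₁V₁=A₂V₂ -> V₂=A₁V₁/A₂=0.0332*1.4/0.0146=3.18 m/s
(b) Bernoulli: P₂-P₁=0.5*rho*(V₁^2-V₂^2)/1000=0.5*1.225*(1.4^2-3.18^2)/1000=-0.004993 kPa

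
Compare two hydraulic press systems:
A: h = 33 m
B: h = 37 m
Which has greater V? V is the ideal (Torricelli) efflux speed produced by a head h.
V(A) = 25.45 m/s, V(B) = 26.94 m/s. Answer: B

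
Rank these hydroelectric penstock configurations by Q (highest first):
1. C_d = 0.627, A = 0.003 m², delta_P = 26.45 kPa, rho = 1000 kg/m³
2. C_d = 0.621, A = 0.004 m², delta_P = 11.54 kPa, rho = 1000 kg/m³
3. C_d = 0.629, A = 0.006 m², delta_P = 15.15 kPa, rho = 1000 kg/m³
Case 1: Q = 13.68 L/s
Case 2: Q = 11.93 L/s
Case 3: Q = 20.77 L/s
Ranking (highest first): 3, 1, 2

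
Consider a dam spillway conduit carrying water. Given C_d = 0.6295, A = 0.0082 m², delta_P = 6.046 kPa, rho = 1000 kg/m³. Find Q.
Formula: Q = C_d A \sqrt{\frac{2 \Delta P}{\rho}}
Q = 0.6295·0.0082·√(2·(6.046·1000)/1000)·1000 = 17.95 L/s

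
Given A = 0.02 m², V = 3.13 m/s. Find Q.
Formula: Q = A V
Q = 0.02·3.13·1000 = 62.6 L/s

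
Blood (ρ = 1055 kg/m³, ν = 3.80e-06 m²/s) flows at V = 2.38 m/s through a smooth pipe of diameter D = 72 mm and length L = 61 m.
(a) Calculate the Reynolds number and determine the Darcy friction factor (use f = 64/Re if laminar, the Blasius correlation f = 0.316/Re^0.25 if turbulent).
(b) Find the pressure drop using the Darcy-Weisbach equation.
(a) Re = V·D/ν = 2.38·0.072/3.80e-06 = 45095 → turbulent (Re > 4000); f = 0.316/Re^0.25 = 0.316/45095^0.25 = 0.021685
(b) Darcy-Weisbach: ΔP = f·(L/D)·½ρV²/1000 = 0.021685·(61/0.072)·½·1055·2.38²/1000 = 54.9 kPa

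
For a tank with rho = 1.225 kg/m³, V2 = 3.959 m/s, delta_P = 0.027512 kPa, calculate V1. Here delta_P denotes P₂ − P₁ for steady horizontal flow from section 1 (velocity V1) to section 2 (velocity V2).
Formula: \Delta P = \frac{1}{2} \rho (V_1^2 - V_2^2)
Substituting knowns: 0.027512 = 0.5·1.225·(V1² − 3.959²)/1000
Solving for V1: V1 = √(3.959² + 2·(0.027512·1000)/1.225) = 7.784 m/s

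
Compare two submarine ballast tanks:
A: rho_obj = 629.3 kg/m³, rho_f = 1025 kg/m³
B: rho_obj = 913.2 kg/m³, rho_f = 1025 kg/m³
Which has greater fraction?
fraction(A) = 0.614, fraction(B) = 0.8909. Answer: B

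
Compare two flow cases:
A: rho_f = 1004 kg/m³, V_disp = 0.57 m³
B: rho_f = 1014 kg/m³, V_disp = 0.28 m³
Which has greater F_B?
F_B(A) = 5614 N, F_B(B) = 2785 N. Answer: A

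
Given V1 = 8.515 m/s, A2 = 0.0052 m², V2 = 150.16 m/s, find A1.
Formula: V_2 = \frac{A_1 V_1}{A_2}
Substituting knowns: 150.16 = A1·8.515/0.0052
Solving for A1: A1 = 150.16·0.0052/8.515 = 0.0917 m²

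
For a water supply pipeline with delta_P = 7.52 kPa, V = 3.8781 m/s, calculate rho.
Formula: V = \sqrt{\frac{2 \Delta P}{\rho}}
Substituting knowns: 3.8781 = √(2·(7.52·1000)/rho)
Solving for rho: rho = 2·(7.52·1000)/3.8781² = 1000 kg/m³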